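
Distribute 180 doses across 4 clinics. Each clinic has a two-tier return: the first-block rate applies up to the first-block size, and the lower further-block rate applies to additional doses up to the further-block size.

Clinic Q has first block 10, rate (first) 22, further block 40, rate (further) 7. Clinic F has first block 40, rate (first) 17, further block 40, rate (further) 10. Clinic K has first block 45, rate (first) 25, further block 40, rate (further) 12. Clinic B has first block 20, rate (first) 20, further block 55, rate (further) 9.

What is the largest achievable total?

3155

Treat each block as its own option and order by rate: Clinic K/T1 25 > Clinic Q/T1 22 > Clinic B/T1 20 > Clinic F/T1 17 > Clinic K/T2 12 > Clinic F/T2 10 > Clinic B/T2 9 > Clinic Q/T2 7.
Clinic K/T1 (25): +45 — 135 left.
Fill Clinic Q T1 block (10 at 22) — 125 left.
Clinic B T1 at 20: fill all 20 — 105 left.
Fill Clinic F T1 block (40 at 17) — 65 left.
Clinic K T2 at 12: fill all 40 — 25 left.
25 remain; put them into Clinic F T2 at 10.
Total = 25×45 + 22×10 + 20×20 + 17×40 + 12×40 + 10×25 = 3155.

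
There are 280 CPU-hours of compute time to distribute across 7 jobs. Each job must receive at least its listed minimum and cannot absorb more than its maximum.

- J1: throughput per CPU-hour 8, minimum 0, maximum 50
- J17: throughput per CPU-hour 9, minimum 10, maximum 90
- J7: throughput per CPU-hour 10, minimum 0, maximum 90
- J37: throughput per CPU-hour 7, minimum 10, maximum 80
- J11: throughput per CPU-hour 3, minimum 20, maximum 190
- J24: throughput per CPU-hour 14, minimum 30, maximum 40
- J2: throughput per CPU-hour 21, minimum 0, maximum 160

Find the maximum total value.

Meeting every minimum uses 0+10+0+10+20+30+0 = 70 CPU-hours, leaving 210.
Order the jobs by throughput per CPU-hour: J2 21 > J24 14 > J7 10 > J17 9 > J1 8 > J37 7 > J11 3.
J2: +160 to 160 (cap) — 50 left.
Give J24 10 more to hit its cap of 40 — 40 left.
Only 40 left; J7 takes them to reach 40.
Total = 9×10 + 10×40 + 7×10 + 3×20 + 14×40 + 21×160 = 4540.

4540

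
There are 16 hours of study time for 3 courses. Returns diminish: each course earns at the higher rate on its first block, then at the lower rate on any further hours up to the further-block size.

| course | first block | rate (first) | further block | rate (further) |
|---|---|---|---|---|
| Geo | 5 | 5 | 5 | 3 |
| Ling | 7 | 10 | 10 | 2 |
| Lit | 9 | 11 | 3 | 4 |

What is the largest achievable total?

Treat each block as its own option and order by rate: Lit/tier1 11 > Ling/tier1 10 > Geo/tier1 5 > Lit/tier2 4 > Geo/tier2 3 > Ling/tier2 2.
Fill Lit tier1 block (9 at 11) → 7 left.
Ling tier1 at 10: fill all 7 → 0 left.
Total = 11×9 + 10×7 = 169.

169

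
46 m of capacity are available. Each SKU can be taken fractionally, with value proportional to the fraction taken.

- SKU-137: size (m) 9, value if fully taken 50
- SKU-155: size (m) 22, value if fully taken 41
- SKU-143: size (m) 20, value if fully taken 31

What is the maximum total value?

114.25

Best value per unit of size first: SKU-137 50/9≈5.56, SKU-155 41/22≈1.86, SKU-143 31/20≈1.55.
All 9 m of SKU-137 fit (value 50) ; 37 remain.
Take all of SKU-155 (22 m, value 41) ; 15 m left.
Only 15 m remain; take 15/20 of SKU-143 for value 31×15/20 = 23.25.
Total value = 114.25.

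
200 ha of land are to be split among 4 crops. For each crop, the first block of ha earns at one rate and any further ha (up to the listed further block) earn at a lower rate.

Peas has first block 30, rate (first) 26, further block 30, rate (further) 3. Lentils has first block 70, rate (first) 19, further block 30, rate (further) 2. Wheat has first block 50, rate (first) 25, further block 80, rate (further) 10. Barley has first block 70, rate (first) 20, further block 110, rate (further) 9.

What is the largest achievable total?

4380

Treat each block as its own option and order by rate: Peas/T1 26 > Wheat/T1 25 > Barley/T1 20 > Lentils/T1 19 > Wheat/T2 10 > Barley/T2 9 > Peas/T2 3 > Lentils/T2 2.
Fill Peas T1 block (30 at 26) — 170 left.
Wheat T1 at 25: fill all 50 — 120 left.
Fill Barley T1 block (70 at 20) — 50 left.
Lentils/T1: +50 of 70 at 19; pool empty.
Total = 26×30 + 25×50 + 20×70 + 19×50 = 4380.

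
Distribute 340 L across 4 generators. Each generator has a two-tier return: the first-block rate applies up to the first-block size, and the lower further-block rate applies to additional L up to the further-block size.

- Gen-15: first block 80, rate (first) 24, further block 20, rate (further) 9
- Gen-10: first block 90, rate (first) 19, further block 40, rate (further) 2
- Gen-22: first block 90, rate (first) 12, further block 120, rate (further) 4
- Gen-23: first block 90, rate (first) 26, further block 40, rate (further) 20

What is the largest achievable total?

7250

Rank every tier by rate: Gen-23/tier1 26 > Gen-15/tier1 24 > Gen-23/tier2 20 > Gen-10/tier1 19 > Gen-22/tier1 12 > Gen-15/tier2 9 > Gen-22/tier2 4 > Gen-10/tier2 2.
Gen-23/tier1 (26): +90 → 250 left.
Gen-15 tier1 at 24: fill all 80 → 170 left.
Gen-23/tier2 (20): +40 → 130 left.
Gen-10 tier1 at 19: fill all 90 → 40 left.
40 remain; put them into Gen-22 tier1 at 12.
Total = 26×90 + 24×80 + 20×40 + 19×90 + 12×40 = 7250.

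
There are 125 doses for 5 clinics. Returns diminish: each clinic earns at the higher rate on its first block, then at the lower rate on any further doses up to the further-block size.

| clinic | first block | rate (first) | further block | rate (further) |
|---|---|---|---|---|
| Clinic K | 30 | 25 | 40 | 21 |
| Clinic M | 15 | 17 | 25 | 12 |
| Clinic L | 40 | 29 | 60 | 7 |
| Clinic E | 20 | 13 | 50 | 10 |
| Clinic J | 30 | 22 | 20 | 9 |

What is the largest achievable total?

3095

Treat each block as its own option and order by rate: Clinic L/first 29 > Clinic K/first 25 > Clinic J/first 22 > Clinic K/second 21 > Clinic M/first 17 > Clinic E/first 13 > Clinic M/second 12 > Clinic E/second 10 > Clinic J/second 9 > Clinic L/second 7.
Fill Clinic L first block (40 at 29) — 85 left.
Fill Clinic K first block (30 at 25) — 55 left.
Fill Clinic J first block (30 at 22) — 25 left.
Clinic K/second: +25 of 40 at 21; pool empty.
Total = 29×40 + 25×30 + 22×30 + 21×25 = 3095.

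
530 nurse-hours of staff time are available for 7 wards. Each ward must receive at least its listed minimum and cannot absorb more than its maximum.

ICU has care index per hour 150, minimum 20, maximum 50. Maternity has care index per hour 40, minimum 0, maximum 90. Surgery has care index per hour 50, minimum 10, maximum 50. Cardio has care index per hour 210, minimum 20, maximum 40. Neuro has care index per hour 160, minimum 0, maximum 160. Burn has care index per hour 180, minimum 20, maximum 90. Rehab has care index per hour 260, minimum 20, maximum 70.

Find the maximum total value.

81200

Meeting every minimum uses 20+0+10+20+0+20+20 = 90 nurse-hours, leaving 440.
Highest care index per hour first: Rehab 260 > Cardio 210 > Burn 180 > Neuro 160 > ICU 150 > Surgery 50 > Maternity 40.
Rehab takes 50 more to reach its cap of 70 ; 390 left.
Cardio takes 20 more to reach its cap of 40 ; 370 left.
Burn takes 70 more to reach its cap of 90 ; 300 left.
Neuro takes 160 more to reach its cap of 160 ; 140 left.
ICU: +30 to 50 (cap) ; 110 left.
Surgery: +40 to 50 (cap) ; 70 left.
Only 70 left; Maternity takes them to reach 70.
Total = 150×50 + 40×70 + 50×50 + 210×40 + 160×160 + 180×90 + 260×70 = 81200.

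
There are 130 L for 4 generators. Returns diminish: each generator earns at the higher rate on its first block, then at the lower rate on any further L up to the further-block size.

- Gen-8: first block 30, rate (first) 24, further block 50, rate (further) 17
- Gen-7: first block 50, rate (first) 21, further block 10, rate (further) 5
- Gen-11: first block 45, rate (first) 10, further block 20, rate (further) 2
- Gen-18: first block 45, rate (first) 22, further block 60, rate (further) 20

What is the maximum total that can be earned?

2860

Rank every tier by rate: Gen-8/T1 24 > Gen-18/T1 22 > Gen-7/T1 21 > Gen-18/T2 20 > Gen-8/T2 17 > Gen-11/T1 10 > Gen-7/T2 5 > Gen-11/T2 2.
Fill Gen-8 T1 block (30 at 24) → 100 left.
Gen-18 T1 at 22: fill all 45 → 55 left.
Gen-7 T1 at 21: fill all 50 → 5 left.
5 remain; put them into Gen-18 T2 at 20.
Total = 24×30 + 22×45 + 21×50 + 20×5 = 2860.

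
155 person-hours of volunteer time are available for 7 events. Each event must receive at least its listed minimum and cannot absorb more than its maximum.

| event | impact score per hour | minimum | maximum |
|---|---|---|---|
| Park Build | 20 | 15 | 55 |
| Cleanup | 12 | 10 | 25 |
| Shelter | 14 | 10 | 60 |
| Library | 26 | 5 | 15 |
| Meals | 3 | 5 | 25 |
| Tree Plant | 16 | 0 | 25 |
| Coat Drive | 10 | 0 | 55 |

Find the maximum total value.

Meeting every minimum uses 15+10+10+5+5+0+0 = 45 person-hours, leaving 110.
Highest impact score per hour first: Library 26 > Park Build 20 > Tree Plant 16 > Shelter 14 > Cleanup 12 > Coat Drive 10 > Meals 3.
Library takes 10 more to reach its cap of 15 ; 100 left.
Park Build takes 40 more to reach its cap of 55 ; 60 left.
Tree Plant takes 25 more to reach its cap of 25 ; 35 left.
Shelter: +35 (room for 50) → 45. Pool exhausted.
Total = 20×55 + 12×10 + 14×45 + 26×15 + 3×5 + 16×25 = 2655.

2655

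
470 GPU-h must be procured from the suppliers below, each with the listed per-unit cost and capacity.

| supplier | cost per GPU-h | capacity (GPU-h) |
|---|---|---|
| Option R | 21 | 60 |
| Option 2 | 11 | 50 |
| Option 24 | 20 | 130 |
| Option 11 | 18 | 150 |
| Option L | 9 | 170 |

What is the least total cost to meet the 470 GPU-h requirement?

6780

Cheapest first:
Take 170 from Option L at 9 ; need 300 more.
Option 2 at 11: take all 50 GPU-h ; 250 still needed.
Take 150 from Option 11 at 18 ; need 100 more.
Option 24 (20): take the remaining 100 ; done.
Option R: unused.
Cost = 170×9 + 50×11 + 150×18 + 100×20 = 6780.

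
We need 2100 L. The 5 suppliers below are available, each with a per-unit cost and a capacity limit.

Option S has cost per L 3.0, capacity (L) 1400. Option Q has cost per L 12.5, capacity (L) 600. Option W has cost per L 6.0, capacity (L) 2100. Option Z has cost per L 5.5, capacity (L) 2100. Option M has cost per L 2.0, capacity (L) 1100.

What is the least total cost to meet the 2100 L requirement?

Cheapest first:
Take 1100 from Option M at 2.0 — need 1000 more.
Option S at 3.0: take 1000 of its 1400 — requirement met.
Option Z, Option W, Option Q: unused.
Cost = 1100×2.0 + 1000×3.0 = 5200.

5200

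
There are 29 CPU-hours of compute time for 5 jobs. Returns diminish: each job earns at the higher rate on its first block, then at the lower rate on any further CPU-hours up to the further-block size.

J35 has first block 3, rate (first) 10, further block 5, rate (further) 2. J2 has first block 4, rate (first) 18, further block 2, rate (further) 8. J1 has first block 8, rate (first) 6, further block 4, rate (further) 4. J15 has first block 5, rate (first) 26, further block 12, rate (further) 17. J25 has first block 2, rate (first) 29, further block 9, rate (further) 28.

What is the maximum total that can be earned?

665

Treat each block as its own option and order by rate: J25/T1 29 > J25/T2 28 > J15/T1 26 > J2/T1 18 > J15/T2 17 > J35/T1 10 > J2/T2 8 > J1/T1 6 > J1/T2 4 > J35/T2 2.
J25/T1 (29): +2 — 27 left.
J25/T2 (28): +9 — 18 left.
Fill J15 T1 block (5 at 26) — 13 left.
Fill J2 T1 block (4 at 18) — 9 left.
9 remain; put them into J15 T2 at 17.
Total = 29×2 + 28×9 + 26×5 + 18×4 + 17×9 = 665.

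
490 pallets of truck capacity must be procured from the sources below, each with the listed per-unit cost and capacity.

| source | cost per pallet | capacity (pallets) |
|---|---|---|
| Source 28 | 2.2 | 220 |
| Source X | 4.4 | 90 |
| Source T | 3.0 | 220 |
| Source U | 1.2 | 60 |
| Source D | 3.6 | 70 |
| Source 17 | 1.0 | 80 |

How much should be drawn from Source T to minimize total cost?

130

Use sources in increasing cost order.
Take 80 from Source 17 at 1.0 ; need 410 more.
Take 60 from Source U at 1.2 ; need 350 more.
Source 28 (2.2): use full 220 ; 130 pallets to go.
Take 130 from Source T at 3.0 to finish.
Source D, Source X: unused.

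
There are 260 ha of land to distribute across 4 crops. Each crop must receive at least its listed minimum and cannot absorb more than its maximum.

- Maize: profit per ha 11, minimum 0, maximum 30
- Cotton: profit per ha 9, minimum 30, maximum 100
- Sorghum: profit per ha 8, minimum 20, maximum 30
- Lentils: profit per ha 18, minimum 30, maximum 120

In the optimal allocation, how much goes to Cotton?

Meeting every minimum uses 0+30+20+30 = 80 ha, leaving 180.
Order the crops by profit per ha: Lentils 18 > Maize 11 > Cotton 9 > Sorghum 8.
Lentils: +90 to 120 (cap) — 90 left.
Maize: +30 to 30 (cap) — 60 left.
Cotton has room for 70 more but only 60 remain, so it gets 90.

90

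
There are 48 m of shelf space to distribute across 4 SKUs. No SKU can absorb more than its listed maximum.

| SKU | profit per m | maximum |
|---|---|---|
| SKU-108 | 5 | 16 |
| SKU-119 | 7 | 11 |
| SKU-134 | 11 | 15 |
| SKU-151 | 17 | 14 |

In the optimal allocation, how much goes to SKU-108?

8

Highest profit per m first: SKU-151 17 > SKU-134 11 > SKU-119 7 > SKU-108 5.
Give SKU-151 14 to hit its cap of 14 — 34 left.
SKU-134 takes 15 to reach its cap of 15 — 19 left.
Give SKU-119 11 to hit its cap of 11 — 8 left.
Only 8 left; SKU-108 takes them to reach 8.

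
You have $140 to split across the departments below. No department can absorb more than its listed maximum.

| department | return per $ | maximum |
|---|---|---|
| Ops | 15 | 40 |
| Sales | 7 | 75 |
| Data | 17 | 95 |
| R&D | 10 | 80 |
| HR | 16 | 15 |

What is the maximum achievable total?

2305

Order the departments by return per $: Data 17 > HR 16 > Ops 15 > R&D 10 > Sales 7.
Give Data 95 to hit its cap of 95 — 45 left.
HR takes 15 to reach its cap of 15 — 30 left.
Ops: +30 (room for 40) → 30. Pool exhausted.
Total = 15×30 + 17×95 + 16×15 = 2305.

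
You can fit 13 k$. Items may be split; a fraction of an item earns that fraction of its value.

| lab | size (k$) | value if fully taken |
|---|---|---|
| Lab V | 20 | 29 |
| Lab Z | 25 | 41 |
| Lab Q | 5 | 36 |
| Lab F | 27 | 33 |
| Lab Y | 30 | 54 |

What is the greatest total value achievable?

50.4

Best value per unit of size first: Lab Q 36/5≈7.2, Lab Y 54/30≈1.8, Lab Z 41/25≈1.64, Lab V 29/20≈1.45, Lab F 33/27≈1.22.
Lab Q: take in full, 5 k$ for value 36 → 8 left.
8 k$ left: a 8/30 share of Lab Y gives 54×8/30 = 14.4.
Total value = 50.4.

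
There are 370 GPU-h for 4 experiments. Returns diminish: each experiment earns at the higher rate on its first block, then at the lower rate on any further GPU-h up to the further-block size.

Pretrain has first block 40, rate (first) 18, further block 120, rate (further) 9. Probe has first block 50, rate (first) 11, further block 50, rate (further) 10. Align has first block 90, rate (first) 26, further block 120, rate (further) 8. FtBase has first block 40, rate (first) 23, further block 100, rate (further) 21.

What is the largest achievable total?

Order all 8 blocks by rate: Align/tier1 26 > FtBase/tier1 23 > FtBase/tier2 21 > Pretrain/tier1 18 > Probe/tier1 11 > Probe/tier2 10 > Pretrain/tier2 9 > Align/tier2 8.
Align/tier1 (26): +90 — 280 left.
FtBase tier1 at 23: fill all 40 — 240 left.
Fill FtBase tier2 block (100 at 21) — 140 left.
Fill Pretrain tier1 block (40 at 18) — 100 left.
Fill Probe tier1 block (50 at 11) — 50 left.
Probe/tier2 (10): +50 — 0 left.
Total = 26×90 + 23×40 + 21×100 + 18×40 + 11×50 + 10×50 = 7130.

7130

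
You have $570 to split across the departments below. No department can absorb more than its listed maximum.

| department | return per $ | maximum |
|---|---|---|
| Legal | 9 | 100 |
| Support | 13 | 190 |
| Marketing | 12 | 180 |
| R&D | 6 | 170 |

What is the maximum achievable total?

6130

Order the departments by return per $: Support 13 > Marketing 12 > Legal 9 > R&D 6.
Give Support 190 to hit its cap of 190 ; 380 left.
Marketing: +180 to 180 (cap) ; 200 left.
Legal: +100 to 100 (cap) ; 100 left.
R&D: +100 (room for 170) → 100. Pool exhausted.
Total = 9×100 + 13×190 + 12×180 + 6×100 = 6130.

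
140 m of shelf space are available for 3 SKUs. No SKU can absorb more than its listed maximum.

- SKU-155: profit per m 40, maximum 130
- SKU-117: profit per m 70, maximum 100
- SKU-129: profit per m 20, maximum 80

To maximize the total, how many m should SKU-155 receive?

Order the SKUs by profit per m: SKU-117 70 > SKU-155 40 > SKU-129 20.
SKU-117 takes 100 to reach its cap of 100 → 40 left.
SKU-155 has room for 130 but only 40 remain, so it gets 40.

40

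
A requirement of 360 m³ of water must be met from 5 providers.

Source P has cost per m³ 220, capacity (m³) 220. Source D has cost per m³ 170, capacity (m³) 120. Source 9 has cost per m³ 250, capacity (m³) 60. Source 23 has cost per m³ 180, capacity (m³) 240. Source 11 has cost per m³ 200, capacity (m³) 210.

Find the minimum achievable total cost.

63600

Cheapest first:
Source D (170): use full 120 — 240 m³ to go.
Source 23 at 180: take all 240 m³ — 0 still needed.
Source 11, Source P, Source 9: unused.
Cost = 120×170 + 240×180 = 63600.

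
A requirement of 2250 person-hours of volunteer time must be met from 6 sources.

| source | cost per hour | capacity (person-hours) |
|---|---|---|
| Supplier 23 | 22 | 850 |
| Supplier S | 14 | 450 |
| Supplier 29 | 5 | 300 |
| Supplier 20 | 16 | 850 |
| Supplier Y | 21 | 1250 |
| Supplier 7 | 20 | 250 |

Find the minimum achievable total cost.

Use sources in increasing cost order.
Supplier 29 (5): use full 300 → 1950 person-hours to go.
Take 450 from Supplier S at 14 → need 1500 more.
Take 850 from Supplier 20 at 16 → need 650 more.
Supplier 7 (20): use full 250 → 400 person-hours to go.
Supplier Y at 21: take 400 of its 1250 → requirement met.
Supplier 23: unused.
Cost = 300×5 + 450×14 + 850×16 + 250×20 + 400×21 = 34800.

34800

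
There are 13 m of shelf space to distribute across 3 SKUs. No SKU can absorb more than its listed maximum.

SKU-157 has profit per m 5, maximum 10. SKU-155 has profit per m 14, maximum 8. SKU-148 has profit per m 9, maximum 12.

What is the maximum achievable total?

157

Rank by profit per m: SKU-155 14 > SKU-148 9 > SKU-157 5.
SKU-155 takes 8 to reach its cap of 8 — 5 left.
SKU-148: +5 (room for 12) → 5. Pool exhausted.
Total = 14×8 + 9×5 = 157.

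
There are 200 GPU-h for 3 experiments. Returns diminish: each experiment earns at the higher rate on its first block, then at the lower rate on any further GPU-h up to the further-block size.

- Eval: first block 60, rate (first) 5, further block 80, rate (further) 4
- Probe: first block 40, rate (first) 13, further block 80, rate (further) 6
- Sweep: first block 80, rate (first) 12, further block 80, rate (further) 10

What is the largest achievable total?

2280

Treat each block as its own option and order by rate: Probe/first 13 > Sweep/first 12 > Sweep/second 10 > Probe/second 6 > Eval/first 5 > Eval/second 4.
Probe first at 13: fill all 40 ; 160 left.
Sweep first at 12: fill all 80 ; 80 left.
Fill Sweep second block (80 at 10) ; 0 left.
Total = 13×40 + 12×80 + 10×80 = 2280.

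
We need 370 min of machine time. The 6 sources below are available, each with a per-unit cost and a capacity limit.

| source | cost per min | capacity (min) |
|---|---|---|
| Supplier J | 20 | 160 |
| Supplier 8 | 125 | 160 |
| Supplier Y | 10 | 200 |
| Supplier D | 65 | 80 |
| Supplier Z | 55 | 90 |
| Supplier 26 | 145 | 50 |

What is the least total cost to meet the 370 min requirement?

5750

Use sources in increasing cost order.
Supplier Y (10): use full 200 → 170 min to go.
Take 160 from Supplier J at 20 → need 10 more.
Take 10 from Supplier Z at 55 to finish.
Supplier D, Supplier 8, Supplier 26: unused.
Cost = 200×10 + 160×20 + 10×55 = 5750.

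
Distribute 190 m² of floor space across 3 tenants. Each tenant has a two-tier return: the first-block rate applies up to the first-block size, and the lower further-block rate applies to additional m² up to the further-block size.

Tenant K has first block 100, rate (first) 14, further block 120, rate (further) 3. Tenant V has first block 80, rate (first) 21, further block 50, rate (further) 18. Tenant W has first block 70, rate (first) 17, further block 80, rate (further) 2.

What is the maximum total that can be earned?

Treat each block as its own option and order by rate: Tenant V/T1 21 > Tenant V/T2 18 > Tenant W/T1 17 > Tenant K/T1 14 > Tenant K/T2 3 > Tenant W/T2 2.
Tenant V/T1 (21): +80 — 110 left.
Fill Tenant V T2 block (50 at 18) — 60 left.
Tenant W/T1: +60 of 70 at 17; pool empty.
Total = 21×80 + 18×50 + 17×60 = 3600.

3600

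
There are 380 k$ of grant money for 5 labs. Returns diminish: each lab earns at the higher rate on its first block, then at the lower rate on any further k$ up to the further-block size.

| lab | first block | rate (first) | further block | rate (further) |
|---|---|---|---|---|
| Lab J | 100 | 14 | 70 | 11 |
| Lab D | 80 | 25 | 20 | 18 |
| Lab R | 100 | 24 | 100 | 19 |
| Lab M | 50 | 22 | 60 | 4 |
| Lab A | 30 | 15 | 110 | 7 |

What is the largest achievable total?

8210

Treat each block as its own option and order by rate: Lab D/T1 25 > Lab R/T1 24 > Lab M/T1 22 > Lab R/T2 19 > Lab D/T2 18 > Lab A/T1 15 > Lab J/T1 14 > Lab J/T2 11 > Lab A/T2 7 > Lab M/T2 4.
Lab D T1 at 25: fill all 80 — 300 left.
Lab R/T1 (24): +100 — 200 left.
Fill Lab M T1 block (50 at 22) — 150 left.
Lab R T2 at 19: fill all 100 — 50 left.
Lab D T2 at 18: fill all 20 — 30 left.
Fill Lab A T1 block (30 at 15) — 0 left.
Total = 25×80 + 24×100 + 22×50 + 19×100 + 18×20 + 15×30 = 8210.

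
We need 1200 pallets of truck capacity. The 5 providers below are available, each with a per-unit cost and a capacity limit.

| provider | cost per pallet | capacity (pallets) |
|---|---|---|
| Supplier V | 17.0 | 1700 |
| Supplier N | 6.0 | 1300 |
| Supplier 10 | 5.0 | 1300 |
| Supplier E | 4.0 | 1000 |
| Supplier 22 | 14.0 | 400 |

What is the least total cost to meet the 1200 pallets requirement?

5000

Cheapest first:
Take 1000 from Supplier E at 4.0 — need 200 more.
Supplier 10 (5.0): take the remaining 200 — done.
Supplier N, Supplier 22, Supplier V: unused.
Cost = 1000×4.0 + 200×5.0 = 5000.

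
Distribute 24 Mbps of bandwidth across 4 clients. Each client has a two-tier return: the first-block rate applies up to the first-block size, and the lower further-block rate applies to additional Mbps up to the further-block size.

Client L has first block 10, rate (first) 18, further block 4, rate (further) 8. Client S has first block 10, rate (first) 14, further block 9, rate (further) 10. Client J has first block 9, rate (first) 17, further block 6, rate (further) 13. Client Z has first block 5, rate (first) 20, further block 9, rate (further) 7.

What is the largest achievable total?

Rank every tier by rate: Client Z/first 20 > Client L/first 18 > Client J/first 17 > Client S/first 14 > Client J/second 13 > Client S/second 10 > Client L/second 8 > Client Z/second 7.
Client Z/first (20): +5 → 19 left.
Client L first at 18: fill all 10 → 9 left.
Client J first at 17: fill all 9 → 0 left.
Total = 20×5 + 18×10 + 17×9 = 433.

433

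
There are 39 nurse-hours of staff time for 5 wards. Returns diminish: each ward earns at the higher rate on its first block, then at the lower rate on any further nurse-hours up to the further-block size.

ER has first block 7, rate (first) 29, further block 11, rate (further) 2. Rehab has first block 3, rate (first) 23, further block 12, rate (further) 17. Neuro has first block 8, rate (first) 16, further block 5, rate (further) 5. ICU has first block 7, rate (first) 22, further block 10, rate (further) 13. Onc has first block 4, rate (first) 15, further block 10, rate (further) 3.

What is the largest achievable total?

Treat each block as its own option and order by rate: ER/first 29 > Rehab/first 23 > ICU/first 22 > Rehab/second 17 > Neuro/first 16 > Onc/first 15 > ICU/second 13 > Neuro/second 5 > Onc/second 3 > ER/second 2.
ER first at 29: fill all 7 — 32 left.
Rehab/first (23): +3 — 29 left.
Fill ICU first block (7 at 22) — 22 left.
Rehab second at 17: fill all 12 — 10 left.
Fill Neuro first block (8 at 16) — 2 left.
Onc/first: +2 of 4 at 15; pool empty.
Total = 29×7 + 23×3 + 22×7 + 17×12 + 16×8 + 15×2 = 788.

788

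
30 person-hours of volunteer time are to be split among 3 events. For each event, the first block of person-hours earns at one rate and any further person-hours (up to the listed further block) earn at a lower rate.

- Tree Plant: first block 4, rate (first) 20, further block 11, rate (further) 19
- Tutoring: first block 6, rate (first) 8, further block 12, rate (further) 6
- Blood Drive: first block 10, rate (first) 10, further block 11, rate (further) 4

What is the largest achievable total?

Order all 6 blocks by rate: Tree Plant/T1 20 > Tree Plant/T2 19 > Blood Drive/T1 10 > Tutoring/T1 8 > Tutoring/T2 6 > Blood Drive/T2 4.
Tree Plant T1 at 20: fill all 4 — 26 left.
Tree Plant/T2 (19): +11 — 15 left.
Blood Drive T1 at 10: fill all 10 — 5 left.
Tutoring/T1: +5 of 6 at 8; pool empty.
Total = 20×4 + 19×11 + 10×10 + 8×5 = 429.

429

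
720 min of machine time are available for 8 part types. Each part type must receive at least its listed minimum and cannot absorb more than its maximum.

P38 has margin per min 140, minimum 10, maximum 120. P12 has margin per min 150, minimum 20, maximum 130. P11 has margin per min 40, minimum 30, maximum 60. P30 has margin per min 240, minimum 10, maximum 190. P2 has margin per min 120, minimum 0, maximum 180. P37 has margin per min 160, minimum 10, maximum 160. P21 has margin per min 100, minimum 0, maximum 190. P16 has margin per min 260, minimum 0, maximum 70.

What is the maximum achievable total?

Meeting every minimum uses 10+20+30+10+0+10+0+0 = 80 min, leaving 640.
Highest margin per min first: P16 260 > P30 240 > P37 160 > P12 150 > P38 140 > P2 120 > P21 100 > P11 40.
P16: +70 to 70 (cap) ; 570 left.
P30: +180 to 190 (cap) ; 390 left.
Give P37 150 more to hit its cap of 160 ; 240 left.
P12 takes 110 more to reach its cap of 130 ; 130 left.
Give P38 110 more to hit its cap of 120 ; 20 left.
P2 has room for 180 more but only 20 remain, so it gets 20.
Total = 140×120 + 150×130 + 40×30 + 240×190 + 120×20 + 160×160 + 260×70 = 129300.

129300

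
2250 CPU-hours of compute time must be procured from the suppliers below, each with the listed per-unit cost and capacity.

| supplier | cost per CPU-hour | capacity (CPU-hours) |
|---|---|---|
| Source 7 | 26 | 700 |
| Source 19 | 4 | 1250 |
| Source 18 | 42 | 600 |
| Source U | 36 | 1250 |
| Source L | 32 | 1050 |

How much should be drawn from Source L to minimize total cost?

300

Cheapest first:
Source 19 at 4: take all 1250 CPU-hours — 1000 still needed.
Source 7 (26): use full 700 — 300 CPU-hours to go.
Take 300 from Source L at 32 to finish.
Source U, Source 18: unused.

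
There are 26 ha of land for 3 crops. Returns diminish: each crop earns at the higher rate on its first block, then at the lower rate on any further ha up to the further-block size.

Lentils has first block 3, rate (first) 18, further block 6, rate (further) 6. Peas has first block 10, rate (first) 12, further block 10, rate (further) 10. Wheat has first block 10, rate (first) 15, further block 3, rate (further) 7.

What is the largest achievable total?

Treat each block as its own option and order by rate: Lentils/first 18 > Wheat/first 15 > Peas/first 12 > Peas/second 10 > Wheat/second 7 > Lentils/second 6.
Fill Lentils first block (3 at 18) — 23 left.
Fill Wheat first block (10 at 15) — 13 left.
Peas first at 12: fill all 10 — 3 left.
3 remain; put them into Peas second at 10.
Total = 18×3 + 15×10 + 12×10 + 10×3 = 354.

354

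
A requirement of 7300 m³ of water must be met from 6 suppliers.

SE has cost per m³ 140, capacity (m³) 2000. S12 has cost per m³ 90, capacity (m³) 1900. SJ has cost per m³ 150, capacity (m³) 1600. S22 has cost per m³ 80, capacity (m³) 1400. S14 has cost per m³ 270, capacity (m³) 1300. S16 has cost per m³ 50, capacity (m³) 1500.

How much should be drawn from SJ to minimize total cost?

500

Fill from the cheapest supplier first.
S16 at 50: take all 1500 m³ → 5800 still needed.
Take 1400 from S22 at 80 → need 4400 more.
S12 (90): use full 1900 → 2500 m³ to go.
SE at 140: take all 2000 m³ → 500 still needed.
SJ (150): take the remaining 500 → done.
S14: unused.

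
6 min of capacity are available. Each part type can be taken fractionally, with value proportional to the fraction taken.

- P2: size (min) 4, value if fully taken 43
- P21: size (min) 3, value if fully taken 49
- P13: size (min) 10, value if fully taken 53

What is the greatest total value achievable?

Best value per unit of size first: P21 49/3≈16.3, P2 43/4≈10.8, P13 53/10≈5.3.
Take all of P21 (3 min, value 49) — 3 min left.
3 min left: a 3/4 share of P2 gives 43×3/4 = 32.25.
Total value = 81.25.

81.25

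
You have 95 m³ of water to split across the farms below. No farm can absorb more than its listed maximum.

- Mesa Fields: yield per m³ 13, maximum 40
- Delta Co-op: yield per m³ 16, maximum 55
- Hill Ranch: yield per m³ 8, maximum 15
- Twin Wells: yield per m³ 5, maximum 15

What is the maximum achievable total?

1400

Highest yield per m³ first: Delta Co-op 16 > Mesa Fields 13 > Hill Ranch 8 > Twin Wells 5.
Delta Co-op takes 55 to reach its cap of 55 ; 40 left.
Give Mesa Fields 40 to hit its cap of 40 ; 0 left.
Total = 13×40 + 16×55 = 1400.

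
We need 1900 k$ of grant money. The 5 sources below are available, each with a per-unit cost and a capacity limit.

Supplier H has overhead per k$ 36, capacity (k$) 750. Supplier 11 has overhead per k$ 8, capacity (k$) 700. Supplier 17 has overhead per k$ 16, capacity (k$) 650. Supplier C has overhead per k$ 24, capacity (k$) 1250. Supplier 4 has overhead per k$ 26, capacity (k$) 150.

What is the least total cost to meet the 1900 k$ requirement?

Use sources in increasing cost order.
Take 700 from Supplier 11 at 8 → need 1200 more.
Supplier 17 at 16: take all 650 k$ → 550 still needed.
Supplier C at 24: take 550 of its 1250 → requirement met.
Supplier 4, Supplier H: unused.
Cost = 700×8 + 650×16 + 550×24 = 29200.

29200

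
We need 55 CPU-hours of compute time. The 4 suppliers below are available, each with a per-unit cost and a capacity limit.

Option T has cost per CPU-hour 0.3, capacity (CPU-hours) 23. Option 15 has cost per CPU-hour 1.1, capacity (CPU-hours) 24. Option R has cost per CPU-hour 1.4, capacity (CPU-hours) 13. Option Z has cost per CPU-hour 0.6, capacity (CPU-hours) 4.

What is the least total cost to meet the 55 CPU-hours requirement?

Use suppliers in increasing cost order.
Take 23 from Option T at 0.3 → need 32 more.
Take 4 from Option Z at 0.6 → need 28 more.
Take 24 from Option 15 at 1.1 → need 4 more.
Take 4 from Option R at 1.4 to finish.
Cost = 23×0.3 + 4×0.6 + 24×1.1 + 4×1.4 = 41.3.

41.3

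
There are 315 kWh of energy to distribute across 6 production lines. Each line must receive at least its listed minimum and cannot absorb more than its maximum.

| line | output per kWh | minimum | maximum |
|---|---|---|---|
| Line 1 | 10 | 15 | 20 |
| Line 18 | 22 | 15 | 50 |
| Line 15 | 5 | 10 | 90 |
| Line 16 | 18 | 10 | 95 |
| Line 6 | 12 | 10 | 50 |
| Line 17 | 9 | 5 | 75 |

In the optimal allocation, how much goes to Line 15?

25

Meeting every minimum uses 15+15+10+10+10+5 = 65 kWh, leaving 250.
Rank by output per kWh: Line 18 22 > Line 16 18 > Line 6 12 > Line 1 10 > Line 17 9 > Line 15 5.
Line 18: +35 to 50 (cap) — 215 left.
Give Line 16 85 more to hit its cap of 95 — 130 left.
Line 6: +40 to 50 (cap) — 90 left.
Give Line 1 5 more to hit its cap of 20 — 85 left.
Line 17 takes 70 more to reach its cap of 75 — 15 left.
Line 15: +15 (room for 80) → 25. Pool exhausted.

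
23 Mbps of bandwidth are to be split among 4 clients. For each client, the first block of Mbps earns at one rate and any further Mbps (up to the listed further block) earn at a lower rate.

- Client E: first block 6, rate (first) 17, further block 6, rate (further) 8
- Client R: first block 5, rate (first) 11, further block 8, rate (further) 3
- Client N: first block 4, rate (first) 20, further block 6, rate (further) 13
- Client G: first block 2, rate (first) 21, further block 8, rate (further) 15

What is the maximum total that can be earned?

Rank every tier by rate: Client G/tier1 21 > Client N/tier1 20 > Client E/tier1 17 > Client G/tier2 15 > Client N/tier2 13 > Client R/tier1 11 > Client E/tier2 8 > Client R/tier2 3.
Fill Client G tier1 block (2 at 21) ; 21 left.
Fill Client N tier1 block (4 at 20) ; 17 left.
Fill Client E tier1 block (6 at 17) ; 11 left.
Fill Client G tier2 block (8 at 15) ; 3 left.
Client N tier2 at 13: only 3 left, fill 3.
Total = 21×2 + 20×4 + 17×6 + 15×8 + 13×3 = 383.

383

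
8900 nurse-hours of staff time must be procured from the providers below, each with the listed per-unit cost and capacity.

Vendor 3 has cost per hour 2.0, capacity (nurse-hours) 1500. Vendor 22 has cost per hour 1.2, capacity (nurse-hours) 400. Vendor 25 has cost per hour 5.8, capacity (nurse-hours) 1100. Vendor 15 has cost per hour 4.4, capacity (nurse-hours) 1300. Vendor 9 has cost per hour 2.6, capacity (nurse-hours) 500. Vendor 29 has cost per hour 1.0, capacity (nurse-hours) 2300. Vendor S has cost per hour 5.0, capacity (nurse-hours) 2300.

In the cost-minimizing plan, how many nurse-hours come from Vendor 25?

600

Cheapest first:
Take 2300 from Vendor 29 at 1.0 — need 6600 more.
Take 400 from Vendor 22 at 1.2 — need 6200 more.
Vendor 3 at 2.0: take all 1500 nurse-hours — 4700 still needed.
Take 500 from Vendor 9 at 2.6 — need 4200 more.
Take 1300 from Vendor 15 at 4.4 — need 2900 more.
Vendor S (5.0): use full 2300 — 600 nurse-hours to go.
Vendor 25 (5.8): take the remaining 600 — done.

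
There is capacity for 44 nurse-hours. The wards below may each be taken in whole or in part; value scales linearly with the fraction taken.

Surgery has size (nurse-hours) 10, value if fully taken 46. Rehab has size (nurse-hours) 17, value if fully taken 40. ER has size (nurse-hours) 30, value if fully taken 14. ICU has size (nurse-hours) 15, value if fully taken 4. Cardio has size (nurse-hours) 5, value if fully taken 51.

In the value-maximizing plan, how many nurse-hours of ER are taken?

Best value per unit of size first: Cardio 51/5≈10.2, Surgery 46/10≈4.6, Rehab 40/17≈2.35, ER 14/30≈0.467, ICU 4/15≈0.267.
Cardio: take in full, 5 nurse-hours for value 51 — 39 left.
Surgery: take in full, 10 nurse-hours for value 46 — 29 left.
All 17 nurse-hours of Rehab fit (value 40) — 12 remain.
Only 12 nurse-hours remain; take 12/30 of ER for value 14×12/30 = 5.6.

12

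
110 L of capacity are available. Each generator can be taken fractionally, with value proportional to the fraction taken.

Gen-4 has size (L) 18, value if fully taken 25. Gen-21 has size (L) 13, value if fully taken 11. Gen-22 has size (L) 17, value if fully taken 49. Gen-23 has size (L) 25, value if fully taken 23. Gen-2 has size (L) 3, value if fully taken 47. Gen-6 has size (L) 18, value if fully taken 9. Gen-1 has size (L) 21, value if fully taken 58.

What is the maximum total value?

219.5

Best value per unit of size first: Gen-2 47/3≈15.7, Gen-22 49/17≈2.88, Gen-1 58/21≈2.76, Gen-4 25/18≈1.39, Gen-23 23/25≈0.92, Gen-21 11/13≈0.846, Gen-6 9/18≈0.5.
All 3 L of Gen-2 fit (value 47) — 107 remain.
All 17 L of Gen-22 fit (value 49) — 90 remain.
Gen-1: take in full, 21 L for value 58 — 69 left.
All 18 L of Gen-4 fit (value 25) — 51 remain.
Gen-23: take in full, 25 L for value 23 — 26 left.
Gen-21: take in full, 13 L for value 11 — 13 left.
Only 13 L remain; take 13/18 of Gen-6 for value 9×13/18 = 6.5.
Total value = 219.5.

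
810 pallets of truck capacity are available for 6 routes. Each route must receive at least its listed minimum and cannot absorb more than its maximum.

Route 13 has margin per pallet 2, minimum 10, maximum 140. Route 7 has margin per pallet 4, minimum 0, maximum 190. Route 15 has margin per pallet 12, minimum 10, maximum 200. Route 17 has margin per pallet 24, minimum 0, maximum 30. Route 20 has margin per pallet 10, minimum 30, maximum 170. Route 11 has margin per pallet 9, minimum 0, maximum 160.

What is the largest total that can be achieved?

Meeting every minimum uses 10+0+10+0+30+0 = 50 pallets, leaving 760.
Order the routes by margin per pallet: Route 17 24 > Route 15 12 > Route 20 10 > Route 11 9 > Route 7 4 > Route 13 2.
Route 17 takes 30 more to reach its cap of 30 — 730 left.
Route 15: +190 to 200 (cap) — 540 left.
Route 20 takes 140 more to reach its cap of 170 — 400 left.
Route 11 takes 160 more to reach its cap of 160 — 240 left.
Route 7: +190 to 190 (cap) — 50 left.
Only 50 left; Route 13 takes them to reach 60.
Total = 2×60 + 4×190 + 12×200 + 24×30 + 10×170 + 9×160 = 7140.

7140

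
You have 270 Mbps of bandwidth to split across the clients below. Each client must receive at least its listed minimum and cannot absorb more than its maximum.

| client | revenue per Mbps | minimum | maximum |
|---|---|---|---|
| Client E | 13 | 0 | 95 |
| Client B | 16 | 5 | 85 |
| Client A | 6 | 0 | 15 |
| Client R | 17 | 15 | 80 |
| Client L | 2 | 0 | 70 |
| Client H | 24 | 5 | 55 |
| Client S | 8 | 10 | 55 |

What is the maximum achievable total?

Meeting every minimum uses 0+5+0+15+0+5+10 = 35 Mbps, leaving 235.
Order the clients by revenue per Mbps: Client H 24 > Client R 17 > Client B 16 > Client E 13 > Client S 8 > Client A 6 > Client L 2.
Client H: +50 to 55 (cap) — 185 left.
Client R takes 65 more to reach its cap of 80 — 120 left.
Client B takes 80 more to reach its cap of 85 — 40 left.
Client E: +40 (room for 95) → 40. Pool exhausted.
Total = 13×40 + 16×85 + 17×80 + 24×55 + 8×10 = 4640.

4640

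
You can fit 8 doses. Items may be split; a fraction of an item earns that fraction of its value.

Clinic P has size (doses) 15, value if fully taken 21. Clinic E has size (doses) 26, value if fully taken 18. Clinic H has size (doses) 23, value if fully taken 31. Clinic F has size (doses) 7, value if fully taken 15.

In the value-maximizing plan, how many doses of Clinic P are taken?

Sort by value density: Clinic F 15/7≈2.14, Clinic P 21/15≈1.4, Clinic H 31/23≈1.35, Clinic E 18/26≈0.692.
Clinic F: take in full, 7 doses for value 15 — 1 left.
1 doses left: a 1/15 share of Clinic P gives 21×1/15 = 1.4.

1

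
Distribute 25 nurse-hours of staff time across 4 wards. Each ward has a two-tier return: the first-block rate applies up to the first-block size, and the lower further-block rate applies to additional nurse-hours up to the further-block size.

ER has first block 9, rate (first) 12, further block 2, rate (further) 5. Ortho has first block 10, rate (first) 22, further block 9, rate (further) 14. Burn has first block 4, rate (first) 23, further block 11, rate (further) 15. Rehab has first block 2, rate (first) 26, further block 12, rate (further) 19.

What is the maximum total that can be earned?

Treat each block as its own option and order by rate: Rehab/T1 26 > Burn/T1 23 > Ortho/T1 22 > Rehab/T2 19 > Burn/T2 15 > Ortho/T2 14 > ER/T1 12 > ER/T2 5.
Fill Rehab T1 block (2 at 26) → 23 left.
Burn T1 at 23: fill all 4 → 19 left.
Fill Ortho T1 block (10 at 22) → 9 left.
Rehab T2 at 19: only 9 left, fill 9.
Total = 26×2 + 23×4 + 22×10 + 19×9 = 535.

535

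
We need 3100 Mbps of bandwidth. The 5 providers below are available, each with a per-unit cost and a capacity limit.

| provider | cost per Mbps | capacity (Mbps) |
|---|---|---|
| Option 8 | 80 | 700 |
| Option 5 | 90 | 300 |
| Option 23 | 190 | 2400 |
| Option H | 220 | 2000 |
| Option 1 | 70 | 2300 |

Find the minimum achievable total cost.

226000

Cheapest first:
Take 2300 from Option 1 at 70 ; need 800 more.
Take 700 from Option 8 at 80 ; need 100 more.
Take 100 from Option 5 at 90 to finish.
Option 23, Option H: unused.
Cost = 2300×70 + 700×80 + 100×90 = 226000.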